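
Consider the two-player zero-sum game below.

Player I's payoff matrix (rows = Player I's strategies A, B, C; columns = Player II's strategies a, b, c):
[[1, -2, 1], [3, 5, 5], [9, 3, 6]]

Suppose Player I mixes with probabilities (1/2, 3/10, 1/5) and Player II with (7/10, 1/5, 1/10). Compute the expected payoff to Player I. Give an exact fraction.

Against (7/10, 1/5, 1/10), each row's expected payoff is A: 2/5; B: 18/5; C: 15/2.
Taking the (1/2, 3/10, 1/5)-weighted average: (1/2)·(2/5) + (3/10)·(18/5) + (1/5)·(15/2) = 139/50.

139/50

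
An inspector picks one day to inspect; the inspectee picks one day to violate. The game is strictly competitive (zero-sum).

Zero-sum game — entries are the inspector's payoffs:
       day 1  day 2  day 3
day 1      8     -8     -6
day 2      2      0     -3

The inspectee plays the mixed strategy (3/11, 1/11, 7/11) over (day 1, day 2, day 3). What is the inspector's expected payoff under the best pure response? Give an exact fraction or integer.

day 1: (8)·(3/11) + (-8)·(1/11) + (-6)·(7/11) = -26/11.
day 2: (2)·(3/11) + (0)·(1/11) + (-3)·(7/11) = -15/11.
The best pure response is day 2 with expected payoff -15/11.

-15/11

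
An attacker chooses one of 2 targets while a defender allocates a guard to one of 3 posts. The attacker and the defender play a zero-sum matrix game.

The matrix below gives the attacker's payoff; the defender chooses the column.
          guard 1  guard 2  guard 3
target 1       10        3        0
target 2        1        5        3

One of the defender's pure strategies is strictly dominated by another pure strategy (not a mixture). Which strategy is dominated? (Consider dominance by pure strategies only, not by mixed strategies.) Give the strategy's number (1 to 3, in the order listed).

The defender prefers columns that give the attacker less. Compare guard 2 with guard 3: 0 < 3, 3 < 5.
So guard 3 strictly dominates guard 2 for the defender; guard 2 is strictly dominated.

2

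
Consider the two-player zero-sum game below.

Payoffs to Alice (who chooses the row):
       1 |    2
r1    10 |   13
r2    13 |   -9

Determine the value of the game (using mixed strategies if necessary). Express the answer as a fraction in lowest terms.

Row minima are 10 and -9, so Alice's maximin is 10; column maxima are 13 and 13, so Bob's minimax is 13. These differ, so the equilibrium is in mixed strategies.
Let Alice play r1 with probability p. Bob is indifferent when 10p + 13(1−p) = 13p − 9(1−p), giving p = 22/25.
Let Bob play 1 with probability q. Alice is indifferent when 10q + 13(1−q) = 13q − 9(1−q), giving q = 22/25.
The value is 10·(22/25) + (13)·(3/25) = 259/25.

259/25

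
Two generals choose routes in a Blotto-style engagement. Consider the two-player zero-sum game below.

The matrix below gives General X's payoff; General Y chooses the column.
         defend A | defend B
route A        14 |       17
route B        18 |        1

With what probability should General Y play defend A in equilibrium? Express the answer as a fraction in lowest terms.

Row minima are 14 and 1, so General X's maximin is 14; column maxima are 18 and 17, so General Y's minimax is 17. These differ, so the equilibrium is in mixed strategies.
Let General Y play defend A with probability q. General X is indifferent when 14q + 17(1−q) = 18q + (1−q), giving q = 4/5.

4/5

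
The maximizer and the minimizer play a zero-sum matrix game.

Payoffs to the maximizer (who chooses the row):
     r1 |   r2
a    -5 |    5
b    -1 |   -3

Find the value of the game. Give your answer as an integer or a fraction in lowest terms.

Row minima are -5 and -3, so the maximizer's maximin is -3; column maxima are -1 and 5, so the minimizer's minimax is -1. These differ, so the equilibrium is in mixed strategies.
Let the maximizer play a with probability p. The minimizer is indifferent when −5p − (1−p) = 5p − 3(1−p), giving p = 1/6.
Let the minimizer play r1 with probability q. The maximizer is indifferent when −5q + 5(1−q) = −q − 3(1−q), giving q = 2/3.
The value is -5·(2/3) + (5)·(1/3) = -5/3.

-5/3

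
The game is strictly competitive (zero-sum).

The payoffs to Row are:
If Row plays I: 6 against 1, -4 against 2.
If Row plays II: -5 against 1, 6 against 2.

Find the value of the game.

16/21

Row minima are -4 and -5, so Row's maximin is -4; column maxima are 6 and 6, so Column's minimax is 6. These differ, so the equilibrium is in mixed strategies.
Let Row play I with probability p. Column is indifferent when 6p − 5(1−p) = −4p + 6(1−p), giving p = 11/21.
Let Column play 1 with probability q. Row is indifferent when 6q − 4(1−q) = −5q + 6(1−q), giving q = 10/21.
The value is 6·(10/21) + (-4)·(11/21) = 16/21.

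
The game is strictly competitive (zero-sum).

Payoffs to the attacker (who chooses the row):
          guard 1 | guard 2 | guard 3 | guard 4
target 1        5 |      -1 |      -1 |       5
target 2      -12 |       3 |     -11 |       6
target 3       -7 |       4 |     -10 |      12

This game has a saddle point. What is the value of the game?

Row minima: -1, -12, -10 → the attacker's maximin is -1.
Column maxima: 5, 4, -1, 12 → the defender's minimax is -1.
They coincide at (target 1, guard 3), so the value is -1.

-1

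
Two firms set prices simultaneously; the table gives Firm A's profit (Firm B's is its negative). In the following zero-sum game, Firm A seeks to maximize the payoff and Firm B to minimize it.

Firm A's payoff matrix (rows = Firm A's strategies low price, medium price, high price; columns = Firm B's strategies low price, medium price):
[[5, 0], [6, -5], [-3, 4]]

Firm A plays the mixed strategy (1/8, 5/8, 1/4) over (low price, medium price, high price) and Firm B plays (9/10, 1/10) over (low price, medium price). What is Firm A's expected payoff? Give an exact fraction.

61/20

Against (9/10, 1/10), each row's expected payoff is low price: 9/2; medium price: 49/10; high price: -23/10.
Taking the (1/8, 5/8, 1/4)-weighted average: (1/8)·(9/2) + (5/8)·(49/10) + (1/4)·(-23/10) = 61/20.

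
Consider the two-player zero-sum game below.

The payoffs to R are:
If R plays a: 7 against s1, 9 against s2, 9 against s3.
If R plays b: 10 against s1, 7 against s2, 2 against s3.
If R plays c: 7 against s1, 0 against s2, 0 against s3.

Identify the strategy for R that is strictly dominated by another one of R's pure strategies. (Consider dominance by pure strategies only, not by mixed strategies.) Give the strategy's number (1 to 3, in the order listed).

Compare c with b: 10 > 7, 7 > 0, 2 > 0.
So b strictly dominates c for R; c is strictly dominated.

3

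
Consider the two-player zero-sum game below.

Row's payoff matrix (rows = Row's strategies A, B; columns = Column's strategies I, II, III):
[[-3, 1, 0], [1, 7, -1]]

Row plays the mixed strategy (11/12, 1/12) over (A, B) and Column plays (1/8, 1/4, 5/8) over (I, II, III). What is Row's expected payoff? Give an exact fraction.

-1/96

Against (1/8, 1/4, 5/8), each row's expected payoff is A: -1/8; B: 5/4.
Taking the (11/12, 1/12)-weighted average: (11/12)·(-1/8) + (1/12)·(5/4) = -1/96.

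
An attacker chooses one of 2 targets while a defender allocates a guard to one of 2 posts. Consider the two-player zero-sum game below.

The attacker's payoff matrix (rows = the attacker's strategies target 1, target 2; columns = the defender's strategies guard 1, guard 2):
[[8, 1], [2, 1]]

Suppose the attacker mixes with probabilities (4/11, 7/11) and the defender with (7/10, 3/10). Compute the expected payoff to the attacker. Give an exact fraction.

Against (7/10, 3/10), each row's expected payoff is target 1: 59/10; target 2: 17/10.
Taking the (4/11, 7/11)-weighted average: (4/11)·(59/10) + (7/11)·(17/10) = 71/22.

71/22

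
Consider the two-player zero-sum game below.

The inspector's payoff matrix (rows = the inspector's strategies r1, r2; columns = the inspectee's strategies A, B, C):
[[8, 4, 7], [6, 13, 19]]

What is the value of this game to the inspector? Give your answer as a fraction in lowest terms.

80/11

Column C is strictly dominated by B for the inspectee (it gives the inspector more in every row).
The remaining 2×2 game on (r1, r2) × (A, B) has no saddle point. Let the inspector play r1 with probability p; indifference gives 8p + 6(1−p) = 4p + 13(1−p), so p = 7/11.
Similarly the inspectee's optimal q on A is 9/11, and the value is 8·(9/11) + (4)·(2/11) = 80/11.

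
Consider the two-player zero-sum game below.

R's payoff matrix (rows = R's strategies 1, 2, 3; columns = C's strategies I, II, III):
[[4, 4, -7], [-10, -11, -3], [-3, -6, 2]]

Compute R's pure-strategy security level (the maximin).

-6

The worst-case payoff for each row is 1: -7, 2: -11, 3: -6.
The best of these is -6.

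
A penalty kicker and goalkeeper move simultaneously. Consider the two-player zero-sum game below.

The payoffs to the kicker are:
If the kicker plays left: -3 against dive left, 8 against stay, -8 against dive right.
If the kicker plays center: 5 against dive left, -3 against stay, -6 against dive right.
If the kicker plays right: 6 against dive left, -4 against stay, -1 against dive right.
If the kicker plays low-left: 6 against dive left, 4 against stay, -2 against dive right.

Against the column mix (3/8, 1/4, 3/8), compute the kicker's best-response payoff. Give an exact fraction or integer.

left: (-3)·(3/8) + (8)·(1/4) + (-8)·(3/8) = -17/8.
center: (5)·(3/8) + (-3)·(1/4) + (-6)·(3/8) = -9/8.
right: (6)·(3/8) + (-4)·(1/4) + (-1)·(3/8) = 7/8.
low-left: (6)·(3/8) + (4)·(1/4) + (-2)·(3/8) = 5/2.
The best pure response is low-left with expected payoff 5/2.

5/2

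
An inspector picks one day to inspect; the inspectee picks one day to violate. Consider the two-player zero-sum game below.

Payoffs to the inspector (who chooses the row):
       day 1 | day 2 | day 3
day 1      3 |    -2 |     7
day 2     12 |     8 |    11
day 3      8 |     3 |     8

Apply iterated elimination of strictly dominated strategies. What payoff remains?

8

Column day 1 is strictly dominated by day 2 for the inspectee (-2<3, 8<12, 3<8); eliminate day 1.
Row day 3 is strictly dominated by row day 2 (8>3, 11>8); eliminate day 3.
Row day 1 is strictly dominated by row day 2 (8>-2, 11>7); eliminate day 1.
Column day 3 is strictly dominated by day 2 for the inspectee (8<11); eliminate day 3.
Only (day 2, day 2) remains, with payoff 8.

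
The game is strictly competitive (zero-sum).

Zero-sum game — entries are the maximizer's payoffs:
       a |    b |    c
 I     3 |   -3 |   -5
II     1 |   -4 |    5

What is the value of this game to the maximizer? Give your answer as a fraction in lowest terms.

-35/11

Column a is strictly dominated by b for the minimizer (it gives the maximizer more in every row).
The remaining 2×2 game on (I, II) × (b, c) has no saddle point. Let the maximizer play I with probability p; indifference gives −3p − 4(1−p) = −5p + 5(1−p), so p = 9/11.
Similarly the minimizer's optimal q on b is 10/11, and the value is -3·(10/11) + (-5)·(1/11) = -35/11.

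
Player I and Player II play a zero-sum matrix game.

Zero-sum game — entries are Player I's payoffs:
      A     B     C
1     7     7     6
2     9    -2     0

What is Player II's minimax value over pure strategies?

The worst case (largest entry) in each column is A: 9, B: 7, C: 6.
The best (smallest) of these is 6.

6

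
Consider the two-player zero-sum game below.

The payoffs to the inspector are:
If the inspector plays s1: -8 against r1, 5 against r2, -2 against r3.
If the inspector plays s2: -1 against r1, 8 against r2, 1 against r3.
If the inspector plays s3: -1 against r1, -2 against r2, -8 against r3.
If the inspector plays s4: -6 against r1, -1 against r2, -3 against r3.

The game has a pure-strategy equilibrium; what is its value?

Row minima: -8, -1, -8, -6 → the inspector's maximin is -1.
Column maxima: -1, 8, 1 → the inspectee's minimax is -1.
They coincide at (s2, r1), so the value is -1.

-1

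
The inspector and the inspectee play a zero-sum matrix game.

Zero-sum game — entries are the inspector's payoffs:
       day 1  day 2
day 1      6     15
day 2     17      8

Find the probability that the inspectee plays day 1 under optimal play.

7/18

Row minima are 6 and 8, so the inspector's maximin is 8; column maxima are 17 and 15, so the inspectee's minimax is 15. These differ, so the equilibrium is in mixed strategies.
Let the inspectee play day 1 with probability q. The inspector is indifferent when 6q + 15(1−q) = 17q + 8(1−q), giving q = 7/18.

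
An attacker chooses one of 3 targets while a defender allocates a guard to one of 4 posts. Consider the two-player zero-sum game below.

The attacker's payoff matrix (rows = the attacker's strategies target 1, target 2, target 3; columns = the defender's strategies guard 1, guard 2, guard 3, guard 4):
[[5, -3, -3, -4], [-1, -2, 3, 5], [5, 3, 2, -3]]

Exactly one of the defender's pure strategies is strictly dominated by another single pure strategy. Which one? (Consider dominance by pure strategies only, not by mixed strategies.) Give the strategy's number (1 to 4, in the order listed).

1

The defender prefers columns that give the attacker less. Compare guard 1 with guard 2: -3 < 5, -2 < -1, 3 < 5.
So guard 2 strictly dominates guard 1 for the defender; guard 1 is strictly dominated.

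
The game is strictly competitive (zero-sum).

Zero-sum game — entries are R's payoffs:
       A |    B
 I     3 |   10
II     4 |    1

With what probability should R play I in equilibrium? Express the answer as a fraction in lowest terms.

Row minima are 3 and 1, so R's maximin is 3; column maxima are 4 and 10, so C's minimax is 4. These differ, so the equilibrium is in mixed strategies.
Let R play I with probability p. C is indifferent when 3p + 4(1−p) = 10p + (1−p), giving p = 3/10.

3/10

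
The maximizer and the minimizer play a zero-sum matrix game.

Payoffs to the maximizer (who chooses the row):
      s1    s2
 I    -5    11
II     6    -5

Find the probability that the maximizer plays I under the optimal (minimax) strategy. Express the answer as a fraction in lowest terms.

Row minima are -5 and -5, so the maximizer's maximin is -5; column maxima are 6 and 11, so the minimizer's minimax is 6. These differ, so the equilibrium is in mixed strategies.
Let the maximizer play I with probability p. The minimizer is indifferent when −5p + 6(1−p) = 11p − 5(1−p), giving p = 11/27.

11/27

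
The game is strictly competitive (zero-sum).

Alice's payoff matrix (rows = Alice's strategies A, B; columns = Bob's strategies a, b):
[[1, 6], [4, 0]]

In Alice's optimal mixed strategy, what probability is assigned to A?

Row minima are 1 and 0, so Alice's maximin is 1; column maxima are 4 and 6, so Bob's minimax is 4. These differ, so the equilibrium is in mixed strategies.
Let Alice play A with probability p. Bob is indifferent when p + 4(1−p) = 6p, giving p = 4/9.

4/9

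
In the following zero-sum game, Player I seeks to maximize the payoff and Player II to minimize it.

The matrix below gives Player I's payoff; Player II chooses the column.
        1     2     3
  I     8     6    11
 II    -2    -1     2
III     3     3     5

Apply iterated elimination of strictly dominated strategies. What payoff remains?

6

Column 3 is strictly dominated by 1 for Player II (8<11, -2<2, 3<5); eliminate 3.
Row III is strictly dominated by row I (8>3, 6>3); eliminate III.
Row II is strictly dominated by row I (8>-2, 6>-1); eliminate II.
Column 1 is strictly dominated by 2 for Player II (6<8); eliminate 1.
Only (I, 2) remains, with payoff 6.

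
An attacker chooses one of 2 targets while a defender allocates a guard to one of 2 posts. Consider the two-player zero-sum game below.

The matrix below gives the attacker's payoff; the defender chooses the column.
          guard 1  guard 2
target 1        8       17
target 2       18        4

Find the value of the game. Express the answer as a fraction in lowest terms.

274/23

Row minima are 8 and 4, so the attacker's maximin is 8; column maxima are 18 and 17, so the defender's minimax is 17. These differ, so the equilibrium is in mixed strategies.
Let the attacker play target 1 with probability p. The defender is indifferent when 8p + 18(1−p) = 17p + 4(1−p), giving p = 14/23.
Let the defender play guard 1 with probability q. The attacker is indifferent when 8q + 17(1−q) = 18q + 4(1−q), giving q = 13/23.
The value is 8·(13/23) + (17)·(10/23) = 274/23.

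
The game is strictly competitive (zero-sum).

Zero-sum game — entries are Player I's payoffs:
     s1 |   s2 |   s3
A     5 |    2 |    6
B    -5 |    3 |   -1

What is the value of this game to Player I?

Column s3 is strictly dominated by s1 for Player II (it gives Player I more in every row).
The remaining 2×2 game on (A, B) × (s1, s2) has no saddle point. Let Player I play A with probability p; indifference gives 5p − 5(1−p) = 2p + 3(1−p), so p = 8/11.
Similarly Player II's optimal q on s1 is 1/11, and the value is 5·(1/11) + (2)·(10/11) = 25/11.

25/11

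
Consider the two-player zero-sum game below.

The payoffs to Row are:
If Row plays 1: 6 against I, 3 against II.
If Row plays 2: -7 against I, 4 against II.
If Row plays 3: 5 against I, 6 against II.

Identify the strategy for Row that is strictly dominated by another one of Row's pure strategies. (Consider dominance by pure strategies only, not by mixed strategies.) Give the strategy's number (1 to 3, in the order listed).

2

Compare 2 with 3: 5 > -7, 6 > 4.
So 3 strictly dominates 2 for Row; 2 is strictly dominated.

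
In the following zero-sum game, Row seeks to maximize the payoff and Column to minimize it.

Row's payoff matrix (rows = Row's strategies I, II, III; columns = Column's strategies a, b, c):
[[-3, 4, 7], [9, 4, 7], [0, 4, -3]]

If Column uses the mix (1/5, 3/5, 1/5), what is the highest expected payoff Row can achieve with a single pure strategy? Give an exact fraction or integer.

I: (-3)·(1/5) + (4)·(3/5) + (7)·(1/5) = 16/5.
II: (9)·(1/5) + (4)·(3/5) + (7)·(1/5) = 28/5.
III: (0)·(1/5) + (4)·(3/5) + (-3)·(1/5) = 9/5.
The best pure response is II with expected payoff 28/5.

28/5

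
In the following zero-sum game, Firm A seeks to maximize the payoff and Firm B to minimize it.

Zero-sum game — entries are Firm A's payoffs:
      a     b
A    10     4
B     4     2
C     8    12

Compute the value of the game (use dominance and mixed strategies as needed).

44/5

Row B is strictly dominated by row A, so Firm A never plays it.
The remaining 2×2 game on (A, C) × (a, b) has no saddle point. Let Firm A play A with probability p; indifference gives 10p + 8(1−p) = 4p + 12(1−p), so p = 2/5.
Similarly Firm B's optimal q on a is 4/5, and the value is 10·(4/5) + (4)·(1/5) = 44/5.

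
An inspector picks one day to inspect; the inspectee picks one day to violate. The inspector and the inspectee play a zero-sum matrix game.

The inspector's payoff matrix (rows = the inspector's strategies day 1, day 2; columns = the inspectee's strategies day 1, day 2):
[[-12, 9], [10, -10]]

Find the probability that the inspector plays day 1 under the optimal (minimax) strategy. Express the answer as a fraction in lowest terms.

Row minima are -12 and -10, so the inspector's maximin is -10; column maxima are 10 and 9, so the inspectee's minimax is 9. These differ, so the equilibrium is in mixed strategies.
Let the inspector play day 1 with probability p. The inspectee is indifferent when −12p + 10(1−p) = 9p − 10(1−p), giving p = 20/41.

20/41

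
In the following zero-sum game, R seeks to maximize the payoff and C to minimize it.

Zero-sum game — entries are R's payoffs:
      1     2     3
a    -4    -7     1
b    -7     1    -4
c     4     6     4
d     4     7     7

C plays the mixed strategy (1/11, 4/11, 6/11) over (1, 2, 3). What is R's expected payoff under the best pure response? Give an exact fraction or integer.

74/11

a: (-4)·(1/11) + (-7)·(4/11) + (1)·(6/11) = -26/11.
b: (-7)·(1/11) + (1)·(4/11) + (-4)·(6/11) = -27/11.
c: (4)·(1/11) + (6)·(4/11) + (4)·(6/11) = 52/11.
d: (4)·(1/11) + (7)·(4/11) + (7)·(6/11) = 74/11.
The best pure response is d with expected payoff 74/11.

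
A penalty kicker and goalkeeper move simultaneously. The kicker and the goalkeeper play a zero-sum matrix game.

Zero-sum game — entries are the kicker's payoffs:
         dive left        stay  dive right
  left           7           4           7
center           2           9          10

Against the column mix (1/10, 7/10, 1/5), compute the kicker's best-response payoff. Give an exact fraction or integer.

left: (7)·(1/10) + (4)·(7/10) + (7)·(1/5) = 49/10.
center: (2)·(1/10) + (9)·(7/10) + (10)·(1/5) = 17/2.
The best pure response is center with expected payoff 17/2.

17/2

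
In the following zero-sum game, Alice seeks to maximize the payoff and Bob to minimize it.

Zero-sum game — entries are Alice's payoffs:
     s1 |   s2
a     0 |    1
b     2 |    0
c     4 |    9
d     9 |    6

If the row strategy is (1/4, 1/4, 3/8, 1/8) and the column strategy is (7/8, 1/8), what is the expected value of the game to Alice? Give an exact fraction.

105/32

Against (7/8, 1/8), each row's expected payoff is a: 1/8; b: 7/4; c: 37/8; d: 69/8.
Taking the (1/4, 1/4, 3/8, 1/8)-weighted average: (1/4)·(1/8) + (1/4)·(7/4) + (3/8)·(37/8) + (1/8)·(69/8) = 105/32.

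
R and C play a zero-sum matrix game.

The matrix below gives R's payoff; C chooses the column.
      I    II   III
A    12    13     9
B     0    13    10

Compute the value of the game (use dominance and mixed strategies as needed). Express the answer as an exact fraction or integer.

120/13

Column II is strictly dominated by III for C (it gives R more in every row).
The remaining 2×2 game on (A, B) × (I, III) has no saddle point. Let R play A with probability p; indifference gives 12p = 9p + 10(1−p), so p = 10/13.
Similarly C's optimal q on I is 1/13, and the value is 12·(1/13) + (9)·(12/13) = 120/13.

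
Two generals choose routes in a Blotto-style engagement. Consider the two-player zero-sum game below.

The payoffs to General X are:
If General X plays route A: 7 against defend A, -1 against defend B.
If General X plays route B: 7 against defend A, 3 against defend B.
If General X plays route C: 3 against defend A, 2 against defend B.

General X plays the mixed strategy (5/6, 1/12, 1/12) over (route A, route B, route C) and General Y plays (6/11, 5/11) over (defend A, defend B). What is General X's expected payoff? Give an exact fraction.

455/132

Against (6/11, 5/11), each row's expected payoff is route A: 37/11; route B: 57/11; route C: 28/11.
Taking the (5/6, 1/12, 1/12)-weighted average: (5/6)·(37/11) + (1/12)·(57/11) + (1/12)·(28/11) = 455/132.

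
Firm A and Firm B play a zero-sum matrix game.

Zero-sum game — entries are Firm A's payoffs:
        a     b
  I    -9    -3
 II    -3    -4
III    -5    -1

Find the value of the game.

Row I is strictly dominated by row III, so Firm A never plays it.
The remaining 2×2 game on (II, III) × (a, b) has no saddle point. Let Firm A play II with probability p; indifference gives −3p − 5(1−p) = −4p − (1−p), so p = 4/5.
Similarly Firm B's optimal q on a is 3/5, and the value is -3·(3/5) + (-4)·(2/5) = -17/5.

-17/5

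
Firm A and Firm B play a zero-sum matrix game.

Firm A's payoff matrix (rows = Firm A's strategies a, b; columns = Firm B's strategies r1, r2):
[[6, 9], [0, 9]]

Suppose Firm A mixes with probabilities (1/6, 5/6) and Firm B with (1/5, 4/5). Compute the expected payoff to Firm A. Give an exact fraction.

37/5

Against (1/5, 4/5), each row's expected payoff is a: 42/5; b: 36/5.
Taking the (1/6, 5/6)-weighted average: (1/6)·(42/5) + (5/6)·(36/5) = 37/5.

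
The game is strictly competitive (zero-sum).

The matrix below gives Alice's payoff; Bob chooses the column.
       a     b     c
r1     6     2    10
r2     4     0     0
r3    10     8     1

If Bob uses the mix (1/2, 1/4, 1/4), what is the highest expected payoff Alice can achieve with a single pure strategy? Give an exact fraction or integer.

29/4

r1: (6)·(1/2) + (2)·(1/4) + (10)·(1/4) = 6.
r2: (4)·(1/2) + (0)·(1/4) + (0)·(1/4) = 2.
r3: (10)·(1/2) + (8)·(1/4) + (1)·(1/4) = 29/4.
The best pure response is r3 with expected payoff 29/4.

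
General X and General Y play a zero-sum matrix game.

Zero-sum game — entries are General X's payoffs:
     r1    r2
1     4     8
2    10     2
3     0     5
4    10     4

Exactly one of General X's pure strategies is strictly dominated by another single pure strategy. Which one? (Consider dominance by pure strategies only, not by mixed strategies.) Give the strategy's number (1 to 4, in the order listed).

Compare 3 with 1: 4 > 0, 8 > 5.
So 1 strictly dominates 3 for General X; 3 is strictly dominated.

3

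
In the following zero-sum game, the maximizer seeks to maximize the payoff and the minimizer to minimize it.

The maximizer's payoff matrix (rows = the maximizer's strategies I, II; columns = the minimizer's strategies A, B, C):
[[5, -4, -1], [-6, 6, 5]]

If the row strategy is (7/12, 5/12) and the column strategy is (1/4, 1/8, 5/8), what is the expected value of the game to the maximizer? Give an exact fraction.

17/16

Against (1/4, 1/8, 5/8), each row's expected payoff is I: 1/8; II: 19/8.
Taking the (7/12, 5/12)-weighted average: (7/12)·(1/8) + (5/12)·(19/8) = 17/16.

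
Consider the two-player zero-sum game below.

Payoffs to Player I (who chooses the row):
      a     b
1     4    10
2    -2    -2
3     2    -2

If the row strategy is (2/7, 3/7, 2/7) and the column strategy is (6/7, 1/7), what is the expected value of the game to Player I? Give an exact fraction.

46/49

Against (6/7, 1/7), each row's expected payoff is 1: 34/7; 2: -2; 3: 10/7.
Taking the (2/7, 3/7, 2/7)-weighted average: (2/7)·(34/7) + (3/7)·(-2) + (2/7)·(10/7) = 46/49.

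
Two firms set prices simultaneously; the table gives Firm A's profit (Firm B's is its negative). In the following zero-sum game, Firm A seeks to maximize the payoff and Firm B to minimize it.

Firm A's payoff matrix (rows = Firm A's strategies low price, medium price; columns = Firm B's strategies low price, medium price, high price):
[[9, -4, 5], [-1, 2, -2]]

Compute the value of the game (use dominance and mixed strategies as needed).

Column low price is strictly dominated by high price for Firm B (it gives Firm A more in every row).
The remaining 2×2 game on (low price, medium price) × (medium price, high price) has no saddle point. Let Firm A play low price with probability p; indifference gives −4p + 2(1−p) = 5p − 2(1−p), so p = 4/13.
Similarly Firm B's optimal q on medium price is 7/13, and the value is -4·(7/13) + (5)·(6/13) = 2/13.

2/13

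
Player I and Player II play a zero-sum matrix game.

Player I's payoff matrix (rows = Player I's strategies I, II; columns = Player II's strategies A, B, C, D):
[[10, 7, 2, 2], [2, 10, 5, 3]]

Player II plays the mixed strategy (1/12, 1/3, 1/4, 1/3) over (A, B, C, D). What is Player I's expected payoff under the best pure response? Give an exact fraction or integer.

23/4

I: (10)·(1/12) + (7)·(1/3) + (2)·(1/4) + (2)·(1/3) = 13/3.
II: (2)·(1/12) + (10)·(1/3) + (5)·(1/4) + (3)·(1/3) = 23/4.
The best pure response is II with expected payoff 23/4.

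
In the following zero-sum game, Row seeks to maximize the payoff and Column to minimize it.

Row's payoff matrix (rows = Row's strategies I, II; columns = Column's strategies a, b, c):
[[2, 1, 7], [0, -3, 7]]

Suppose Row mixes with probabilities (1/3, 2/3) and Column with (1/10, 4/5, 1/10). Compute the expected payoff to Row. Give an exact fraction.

Against (1/10, 4/5, 1/10), each row's expected payoff is I: 17/10; II: -17/10.
Taking the (1/3, 2/3)-weighted average: (1/3)·(17/10) + (2/3)·(-17/10) = -17/30.

-17/30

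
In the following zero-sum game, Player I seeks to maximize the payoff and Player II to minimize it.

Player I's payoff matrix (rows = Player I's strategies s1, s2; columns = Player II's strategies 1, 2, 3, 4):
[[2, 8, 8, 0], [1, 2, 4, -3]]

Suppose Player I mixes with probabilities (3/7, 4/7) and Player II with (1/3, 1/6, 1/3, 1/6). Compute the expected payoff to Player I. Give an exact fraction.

20/7

Against (1/3, 1/6, 1/3, 1/6), each row's expected payoff is s1: 14/3; s2: 3/2.
Taking the (3/7, 4/7)-weighted average: (3/7)·(14/3) + (4/7)·(3/2) = 20/7.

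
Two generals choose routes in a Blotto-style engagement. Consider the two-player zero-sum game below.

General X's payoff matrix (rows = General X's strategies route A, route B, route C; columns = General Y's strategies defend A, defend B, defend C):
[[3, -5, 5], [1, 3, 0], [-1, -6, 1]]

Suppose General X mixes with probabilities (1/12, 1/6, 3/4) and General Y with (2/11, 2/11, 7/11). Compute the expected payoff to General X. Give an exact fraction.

-4/33

Against (2/11, 2/11, 7/11), each row's expected payoff is route A: 31/11; route B: 8/11; route C: -7/11.
Taking the (1/12, 1/6, 3/4)-weighted average: (1/12)·(31/11) + (1/6)·(8/11) + (3/4)·(-7/11) = -4/33.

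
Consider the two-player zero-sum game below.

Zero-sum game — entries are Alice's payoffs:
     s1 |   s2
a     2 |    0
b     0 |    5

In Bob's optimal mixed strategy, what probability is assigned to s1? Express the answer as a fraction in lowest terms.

5/7

Row minima are 0 and 0, so Alice's maximin is 0; column maxima are 2 and 5, so Bob's minimax is 2. These differ, so the equilibrium is in mixed strategies.
Let Bob play s1 with probability q. Alice is indifferent when 2q = 5(1−q), giving q = 5/7.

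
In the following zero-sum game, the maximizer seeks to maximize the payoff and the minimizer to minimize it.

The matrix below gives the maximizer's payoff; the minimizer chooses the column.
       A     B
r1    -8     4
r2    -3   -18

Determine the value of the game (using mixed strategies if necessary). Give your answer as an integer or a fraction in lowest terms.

Row minima are -8 and -18, so the maximizer's maximin is -8; column maxima are -3 and 4, so the minimizer's minimax is -3. These differ, so the equilibrium is in mixed strategies.
Let the maximizer play r1 with probability p. The minimizer is indifferent when −8p − 3(1−p) = 4p − 18(1−p), giving p = 5/9.
Let the minimizer play A with probability q. The maximizer is indifferent when −8q + 4(1−q) = −3q − 18(1−q), giving q = 22/27.
The value is -8·(22/27) + (4)·(5/27) = -52/9.

-52/9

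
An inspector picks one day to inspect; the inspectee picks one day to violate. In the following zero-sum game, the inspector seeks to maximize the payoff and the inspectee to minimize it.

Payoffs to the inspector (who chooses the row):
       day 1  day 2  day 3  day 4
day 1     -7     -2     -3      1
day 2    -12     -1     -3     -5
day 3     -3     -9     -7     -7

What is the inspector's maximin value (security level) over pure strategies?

The worst-case payoff for each row is day 1: -7, day 2: -12, day 3: -9.
The best of these is -7.

-7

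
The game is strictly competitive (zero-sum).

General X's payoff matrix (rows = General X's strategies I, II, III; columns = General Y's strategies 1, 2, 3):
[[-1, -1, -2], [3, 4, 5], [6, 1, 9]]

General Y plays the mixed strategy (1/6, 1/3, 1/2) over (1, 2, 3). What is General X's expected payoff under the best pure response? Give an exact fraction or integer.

I: (-1)·(1/6) + (-1)·(1/3) + (-2)·(1/2) = -3/2.
II: (3)·(1/6) + (4)·(1/3) + (5)·(1/2) = 13/3.
III: (6)·(1/6) + (1)·(1/3) + (9)·(1/2) = 35/6.
The best pure response is III with expected payoff 35/6.

35/6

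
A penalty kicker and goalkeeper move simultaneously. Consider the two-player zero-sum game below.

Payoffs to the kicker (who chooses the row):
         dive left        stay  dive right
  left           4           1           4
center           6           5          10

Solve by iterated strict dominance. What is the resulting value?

5

Row left is strictly dominated by row center (6>4, 5>1, 10>4); eliminate left.
Column dive left is strictly dominated by stay for the goalkeeper (5<6); eliminate dive left.
Column dive right is strictly dominated by stay for the goalkeeper (5<10); eliminate dive right.
Only (center, stay) remains, with payoff 5.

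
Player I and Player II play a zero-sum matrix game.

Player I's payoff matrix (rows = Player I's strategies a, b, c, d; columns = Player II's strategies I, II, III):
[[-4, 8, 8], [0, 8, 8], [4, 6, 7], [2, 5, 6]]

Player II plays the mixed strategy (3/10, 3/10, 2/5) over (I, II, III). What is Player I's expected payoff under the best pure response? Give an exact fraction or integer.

a: (-4)·(3/10) + (8)·(3/10) + (8)·(2/5) = 22/5.
b: (0)·(3/10) + (8)·(3/10) + (8)·(2/5) = 28/5.
c: (4)·(3/10) + (6)·(3/10) + (7)·(2/5) = 29/5.
d: (2)·(3/10) + (5)·(3/10) + (6)·(2/5) = 9/2.
The best pure response is c with expected payoff 29/5.

29/5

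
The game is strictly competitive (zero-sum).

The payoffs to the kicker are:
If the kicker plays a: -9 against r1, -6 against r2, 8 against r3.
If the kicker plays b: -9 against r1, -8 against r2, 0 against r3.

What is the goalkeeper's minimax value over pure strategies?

-9

The worst case (largest entry) in each column is r1: -9, r2: -6, r3: 8.
The best (smallest) of these is -9.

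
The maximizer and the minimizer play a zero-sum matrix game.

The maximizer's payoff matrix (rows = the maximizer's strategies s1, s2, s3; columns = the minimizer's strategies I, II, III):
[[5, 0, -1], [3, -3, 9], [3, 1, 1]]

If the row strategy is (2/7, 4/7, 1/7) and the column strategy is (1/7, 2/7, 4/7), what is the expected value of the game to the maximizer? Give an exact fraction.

143/49

Against (1/7, 2/7, 4/7), each row's expected payoff is s1: 1/7; s2: 33/7; s3: 9/7.
Taking the (2/7, 4/7, 1/7)-weighted average: (2/7)·(1/7) + (4/7)·(33/7) + (1/7)·(9/7) = 143/49.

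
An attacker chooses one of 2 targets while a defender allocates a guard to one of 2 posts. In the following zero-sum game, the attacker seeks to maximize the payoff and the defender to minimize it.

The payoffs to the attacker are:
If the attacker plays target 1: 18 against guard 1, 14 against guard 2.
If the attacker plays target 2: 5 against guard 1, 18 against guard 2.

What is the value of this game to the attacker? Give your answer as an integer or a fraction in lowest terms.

254/17

Row minima are 14 and 5, so the attacker's maximin is 14; column maxima are 18 and 18, so the defender's minimax is 18. These differ, so the equilibrium is in mixed strategies.
Let the attacker play target 1 with probability p. The defender is indifferent when 18p + 5(1−p) = 14p + 18(1−p), giving p = 13/17.
Let the defender play guard 1 with probability q. The attacker is indifferent when 18q + 14(1−q) = 5q + 18(1−q), giving q = 4/17.
The value is 18·(4/17) + (14)·(13/17) = 254/17.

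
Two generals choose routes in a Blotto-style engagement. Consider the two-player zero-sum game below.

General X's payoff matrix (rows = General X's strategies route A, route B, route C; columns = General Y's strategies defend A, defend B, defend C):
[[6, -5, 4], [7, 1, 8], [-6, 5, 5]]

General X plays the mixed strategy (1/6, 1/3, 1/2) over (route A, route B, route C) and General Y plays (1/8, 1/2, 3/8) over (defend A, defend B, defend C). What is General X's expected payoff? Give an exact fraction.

Against (1/8, 1/2, 3/8), each row's expected payoff is route A: -1/4; route B: 35/8; route C: 29/8.
Taking the (1/6, 1/3, 1/2)-weighted average: (1/6)·(-1/4) + (1/3)·(35/8) + (1/2)·(29/8) = 155/48.

155/48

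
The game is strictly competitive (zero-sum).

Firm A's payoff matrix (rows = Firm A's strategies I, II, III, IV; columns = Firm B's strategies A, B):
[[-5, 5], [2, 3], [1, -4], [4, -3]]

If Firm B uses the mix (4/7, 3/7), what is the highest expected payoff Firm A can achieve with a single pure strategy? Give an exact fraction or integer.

I: (-5)·(4/7) + (5)·(3/7) = -5/7.
II: (2)·(4/7) + (3)·(3/7) = 17/7.
III: (1)·(4/7) + (-4)·(3/7) = -8/7.
IV: (4)·(4/7) + (-3)·(3/7) = 1.
The best pure response is II with expected payoff 17/7.

17/7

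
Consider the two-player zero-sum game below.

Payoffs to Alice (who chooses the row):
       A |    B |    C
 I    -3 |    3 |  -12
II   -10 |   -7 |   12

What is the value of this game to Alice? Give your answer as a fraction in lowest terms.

Column B is strictly dominated by A for Bob (it gives Alice more in every row).
The remaining 2×2 game on (I, II) × (A, C) has no saddle point. Let Alice play I with probability p; indifference gives −3p − 10(1−p) = −12p + 12(1−p), so p = 22/31.
Similarly Bob's optimal q on A is 24/31, and the value is -3·(24/31) + (-12)·(7/31) = -156/31.

-156/31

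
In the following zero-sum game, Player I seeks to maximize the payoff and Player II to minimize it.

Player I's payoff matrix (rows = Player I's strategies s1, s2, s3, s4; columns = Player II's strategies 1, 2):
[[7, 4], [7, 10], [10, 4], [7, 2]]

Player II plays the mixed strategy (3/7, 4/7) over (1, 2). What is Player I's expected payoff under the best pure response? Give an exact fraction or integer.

61/7

s1: (7)·(3/7) + (4)·(4/7) = 37/7.
s2: (7)·(3/7) + (10)·(4/7) = 61/7.
s3: (10)·(3/7) + (4)·(4/7) = 46/7.
s4: (7)·(3/7) + (2)·(4/7) = 29/7.
The best pure response is s2 with expected payoff 61/7.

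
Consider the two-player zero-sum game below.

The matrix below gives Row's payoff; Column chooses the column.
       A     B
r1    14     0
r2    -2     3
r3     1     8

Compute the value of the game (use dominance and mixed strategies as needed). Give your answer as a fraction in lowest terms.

Row r2 is strictly dominated by row r3, so Row never plays it.
The remaining 2×2 game on (r1, r3) × (A, B) has no saddle point. Let Row play r1 with probability p; indifference gives 14p + (1−p) = 8(1−p), so p = 1/3.
Similarly Column's optimal q on A is 8/21, and the value is 14·(8/21) + (0)·(13/21) = 16/3.

16/3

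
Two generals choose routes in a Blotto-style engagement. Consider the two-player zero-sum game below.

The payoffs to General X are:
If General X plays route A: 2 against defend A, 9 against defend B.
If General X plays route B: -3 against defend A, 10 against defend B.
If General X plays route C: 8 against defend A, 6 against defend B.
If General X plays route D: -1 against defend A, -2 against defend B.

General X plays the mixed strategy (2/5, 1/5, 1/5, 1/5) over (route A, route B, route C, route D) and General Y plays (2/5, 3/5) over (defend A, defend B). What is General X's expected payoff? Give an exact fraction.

112/25

Against (2/5, 3/5), each row's expected payoff is route A: 31/5; route B: 24/5; route C: 34/5; route D: -8/5.
Taking the (2/5, 1/5, 1/5, 1/5)-weighted average: (2/5)·(31/5) + (1/5)·(24/5) + (1/5)·(34/5) + (1/5)·(-8/5) = 112/25.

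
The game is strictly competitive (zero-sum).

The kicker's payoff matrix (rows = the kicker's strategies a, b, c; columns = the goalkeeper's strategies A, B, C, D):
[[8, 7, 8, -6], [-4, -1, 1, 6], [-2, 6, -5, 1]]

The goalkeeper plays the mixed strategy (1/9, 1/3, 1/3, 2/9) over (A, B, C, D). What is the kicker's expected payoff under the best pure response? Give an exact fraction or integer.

a: (8)·(1/9) + (7)·(1/3) + (8)·(1/3) + (-6)·(2/9) = 41/9.
b: (-4)·(1/9) + (-1)·(1/3) + (1)·(1/3) + (6)·(2/9) = 8/9.
c: (-2)·(1/9) + (6)·(1/3) + (-5)·(1/3) + (1)·(2/9) = 1/3.
The best pure response is a with expected payoff 41/9.

41/9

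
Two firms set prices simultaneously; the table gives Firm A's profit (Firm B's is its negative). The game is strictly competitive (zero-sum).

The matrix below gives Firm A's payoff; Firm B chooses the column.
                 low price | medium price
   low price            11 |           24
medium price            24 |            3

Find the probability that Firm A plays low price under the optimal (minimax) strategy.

21/34

Row minima are 11 and 3, so Firm A's maximin is 11; column maxima are 24 and 24, so Firm B's minimax is 24. These differ, so the equilibrium is in mixed strategies.
Let Firm A play low price with probability p. Firm B is indifferent when 11p + 24(1−p) = 24p + 3(1−p), giving p = 21/34.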